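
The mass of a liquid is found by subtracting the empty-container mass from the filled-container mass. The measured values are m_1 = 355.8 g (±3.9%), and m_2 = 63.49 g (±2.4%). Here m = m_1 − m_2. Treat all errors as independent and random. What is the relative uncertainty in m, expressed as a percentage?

Sums and differences: (δm)² = Σ (cᵢ δxᵢ)².
  (δm_1)² = 193;  (δm_2)² = 2.32
δm = √(195) = 14.0 g
m = 292.3 g, so δm/m = 14.0/292.3 = 0.0478.

4.78%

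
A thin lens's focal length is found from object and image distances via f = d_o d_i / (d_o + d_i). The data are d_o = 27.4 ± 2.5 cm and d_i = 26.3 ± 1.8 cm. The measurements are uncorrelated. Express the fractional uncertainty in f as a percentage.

∂f/∂d_o = (d_i/(d_o+d_i))² = 0.240;  ∂f/∂d_i = (d_o/(d_o+d_i))² = 0.260
δf = √((∂f/∂d_o · δd_o)² + (∂f/∂d_i · δd_i)²) = √(0.360 + 0.220) = 0.761 cm
f = 13.4 cm, so δf/f = 0.761/13.4 = 0.0567.

5.67%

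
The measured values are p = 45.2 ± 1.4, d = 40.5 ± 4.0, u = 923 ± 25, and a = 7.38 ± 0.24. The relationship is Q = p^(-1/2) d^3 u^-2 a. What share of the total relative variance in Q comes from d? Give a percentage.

(δQ/Q)² = (−½·δp/p)² + (3·δd/d)² + (-2·δu/u)² + (1·δa/a)²
  p term: (-0.5×0.0310)² = 0.000240
  d term: (3×0.0988)² = 0.0878
  u term: (-2×0.0271)² = 0.00293
  a term: (1×0.0325)² = 0.00106
Total = 0.0920. Share from d = 0.0878/0.0920 = 0.954.

95.4%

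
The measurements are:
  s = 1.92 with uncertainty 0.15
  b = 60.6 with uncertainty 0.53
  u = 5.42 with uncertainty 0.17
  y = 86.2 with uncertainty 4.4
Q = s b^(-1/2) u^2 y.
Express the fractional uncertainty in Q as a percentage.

Each factor contributes (exponent × relative error)² to (δQ/Q)²:
  (1·δs/s)² = (1×0.0781)² = 0.00610;  (−½·δb/b)² = (-0.5×0.00875)² = 1.91e-05;  (2·δu/u)² = (2×0.0314)² = 0.00394;  (1·δy/y)² = (1×0.0510)² = 0.00261
δQ/Q = √(0.0127) = 0.113

11.3%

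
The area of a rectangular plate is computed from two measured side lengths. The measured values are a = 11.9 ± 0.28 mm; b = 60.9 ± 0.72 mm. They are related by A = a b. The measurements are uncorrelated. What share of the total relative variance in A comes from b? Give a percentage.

20.2%

(δA/A)² = (1·δa/a)² + (1·δb/b)²
  a term: (1×0.0235)² = 0.000554
  b term: (1×0.0118)² = 0.000140
Total = 0.000693. Share from b = 0.000140/0.000693 = 0.202.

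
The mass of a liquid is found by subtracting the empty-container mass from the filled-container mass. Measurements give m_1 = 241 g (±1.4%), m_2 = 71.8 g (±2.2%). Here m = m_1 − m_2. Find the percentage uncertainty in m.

m is a linear combination, so absolute uncertainties add in quadrature:
  (δm_1)² = 11.4;  (δm_2)² = 2.50
δm = √(13.9) = 3.73 g
m = 169 g, so δm/m = 3.73/169 = 0.0220.

2.20%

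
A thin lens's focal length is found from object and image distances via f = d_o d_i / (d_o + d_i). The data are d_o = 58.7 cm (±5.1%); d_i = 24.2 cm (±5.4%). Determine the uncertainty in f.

0.703 cm

∂f/∂d_o = (d_i/(d_o+d_i))² = 0.0852;  ∂f/∂d_i = (d_o/(d_o+d_i))² = 0.501
δf = √((∂f/∂d_o · δd_o)² + (∂f/∂d_i · δd_i)²) = √(0.0651 + 0.429) = 0.703 cm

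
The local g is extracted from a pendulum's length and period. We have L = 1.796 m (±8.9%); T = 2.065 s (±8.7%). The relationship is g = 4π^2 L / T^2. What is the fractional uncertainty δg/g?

For a monomial g ∝ L, T^-2, fractional errors add in quadrature:
  (1·δL/L)² = (1×0.0890)² = 0.00792;  (-2·δT/T)² = (-2×0.0870)² = 0.0303
δg/g = √(0.0382) = 0.195

0.195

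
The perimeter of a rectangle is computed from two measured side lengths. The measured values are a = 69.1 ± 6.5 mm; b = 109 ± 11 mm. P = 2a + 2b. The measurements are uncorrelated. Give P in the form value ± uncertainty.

P is a linear combination, so absolute uncertainties add in quadrature:
  (2·δa)² = 169;  (2·δb)² = 484
δP = √(653) = 25.6 mm
P = 356 mm.

356 ± 25.6 mm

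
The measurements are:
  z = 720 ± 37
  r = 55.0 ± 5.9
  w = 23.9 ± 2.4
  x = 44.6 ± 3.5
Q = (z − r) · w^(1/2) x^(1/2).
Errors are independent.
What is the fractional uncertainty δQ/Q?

0.0851

Let u = z − r = 665. δu = √(δz² + δr²) = √(1370 + 34.8) = 37.5, so δu/u = 0.0563.
Q is then a monomial in u, w, x:
δQ/Q = √((δu/u)² + (½·δw/w)² + (½·δx/x)²) = √(0.00317 + 0.00252 + 0.00154) = 0.0851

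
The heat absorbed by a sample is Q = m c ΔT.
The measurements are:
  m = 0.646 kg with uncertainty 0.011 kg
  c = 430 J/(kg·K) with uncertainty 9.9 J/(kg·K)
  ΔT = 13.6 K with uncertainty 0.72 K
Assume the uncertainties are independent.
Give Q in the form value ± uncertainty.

Since Q is a product/quotient, work with relative uncertainties:
  (1·δm/m)² = (1×0.0170)² = 0.000290;  (1·δc/c)² = (1×0.0230)² = 0.000530;  (1·δΔT/ΔT)² = (1×0.0529)² = 0.00280
δQ/Q = √(0.00362) = 0.0602
Q = 3780 J, so δQ = 0.0602 × 3780 = 227 J.

3780 ± 227 J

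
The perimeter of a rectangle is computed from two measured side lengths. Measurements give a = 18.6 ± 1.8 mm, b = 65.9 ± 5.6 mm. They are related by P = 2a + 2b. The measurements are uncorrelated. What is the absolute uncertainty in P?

Absolute uncertainties add in quadrature for a linear combination:
  (2·δa)² = 13.0;  (2·δb)² = 125
δP = √(138) = 11.8 mm

11.8 mm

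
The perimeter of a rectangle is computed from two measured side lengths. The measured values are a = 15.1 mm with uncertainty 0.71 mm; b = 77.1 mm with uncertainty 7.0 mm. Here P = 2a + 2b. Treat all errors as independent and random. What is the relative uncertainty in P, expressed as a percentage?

7.63%

For a sum/difference, combine absolute errors in quadrature:
  (2·δa)² = 2.02;  (2·δb)² = 196
δP = √(198) = 14.1 mm
P = 184 mm, so δP/P = 14.1/184 = 0.0763.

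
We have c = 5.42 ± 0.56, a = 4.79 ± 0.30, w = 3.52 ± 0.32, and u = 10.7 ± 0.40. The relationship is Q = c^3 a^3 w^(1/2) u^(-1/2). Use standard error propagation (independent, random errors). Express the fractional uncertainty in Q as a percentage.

36.6%

Relative error in a monomial: (δQ/Q)² = Σ (nᵢ · δxᵢ/xᵢ)².
  (3·δc/c)² = (3×0.103)² = 0.0961;  (3·δa/a)² = (3×0.0626)² = 0.0353;  (½·δw/w)² = (0.5×0.0909)² = 0.00207;  (−½·δu/u)² = (-0.5×0.0374)² = 0.000349
δQ/Q = √(0.134) = 0.366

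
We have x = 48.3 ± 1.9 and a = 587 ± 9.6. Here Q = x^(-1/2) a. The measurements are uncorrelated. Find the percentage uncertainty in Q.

2.56%

For a monomial Q ∝ x^(-1/2), a, fractional errors add in quadrature:
  (−½·δx/x)² = (-0.5×0.0393)² = 0.000387;  (1·δa/a)² = (1×0.0164)² = 0.000267
δQ/Q = √(0.000654) = 0.0256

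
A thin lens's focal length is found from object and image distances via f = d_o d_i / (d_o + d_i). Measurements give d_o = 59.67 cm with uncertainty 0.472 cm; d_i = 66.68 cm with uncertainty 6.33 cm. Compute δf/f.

∂f/∂d_o = (d_i/(d_o+d_i))² = 0.279;  ∂f/∂d_i = (d_o/(d_o+d_i))² = 0.223
δf = √((∂f/∂d_o · δd_o)² + (∂f/∂d_i · δd_i)²) = √(0.0173 + 1.99) = 1.42 cm
f = 31.49 cm, so δf/f = 1.42/31.49 = 0.0450.

0.0450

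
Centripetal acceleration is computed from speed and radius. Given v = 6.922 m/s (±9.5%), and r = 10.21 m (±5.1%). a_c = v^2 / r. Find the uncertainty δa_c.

0.923 m/s^2

Relative error in a monomial: (δa_c/a_c)² = Σ (nᵢ · δxᵢ/xᵢ)².
  (2·δv/v)² = (2×0.0950)² = 0.0361;  (-1·δr/r)² = (-1×0.0510)² = 0.00260
δa_c/a_c = √(0.0387) = 0.197
a_c = 4.693 m/s^2, so δa_c = 0.197 × 4.693 = 0.923 m/s^2.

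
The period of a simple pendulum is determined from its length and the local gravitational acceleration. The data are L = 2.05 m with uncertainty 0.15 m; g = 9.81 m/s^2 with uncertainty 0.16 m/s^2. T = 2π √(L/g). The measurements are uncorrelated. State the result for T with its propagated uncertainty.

2.87 ± 0.108 s

For a monomial T ∝ L^(1/2), g^(-1/2), fractional errors add in quadrature:
  (½·δL/L)² = (0.5×0.0732)² = 0.00134;  (−½·δg/g)² = (-0.5×0.0163)² = 6.65e-05
δT/T = √(0.00140) = 0.0375
T = 2.87 s, so δT = 0.0375 × 2.87 = 0.108 s.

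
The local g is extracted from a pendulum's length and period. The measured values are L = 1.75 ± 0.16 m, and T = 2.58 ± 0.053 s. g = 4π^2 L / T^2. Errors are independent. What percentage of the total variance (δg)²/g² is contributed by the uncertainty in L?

83.2%

(δg/g)² = (1·δL/L)² + (-2·δT/T)²
  L term: (1×0.0914)² = 0.00836
  T term: (-2×0.0205)² = 0.00169
Total = 0.0100. Share from L = 0.00836/0.0100 = 0.832.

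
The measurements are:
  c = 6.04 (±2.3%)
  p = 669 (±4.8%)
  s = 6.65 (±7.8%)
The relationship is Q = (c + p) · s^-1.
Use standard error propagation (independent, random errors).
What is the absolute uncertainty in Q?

9.27

Let u = c + p = 675. δu = √(δc² + δp²) = √(0.0193 + 1030) = 32.1, so δu/u = 0.0476.
Q is then a monomial in u, s:
δQ/Q = √((δu/u)² + (-1·δs/s)²) = √(0.00226 + 0.00608) = 0.0914
Q = 102, so δQ = 0.0914 × 102 = 9.27.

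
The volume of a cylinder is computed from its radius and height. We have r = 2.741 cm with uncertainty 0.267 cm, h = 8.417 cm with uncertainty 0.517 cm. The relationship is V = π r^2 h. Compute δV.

Each factor contributes (exponent × relative error)² to (δV/V)²:
  (2·δr/r)² = (2×0.0974)² = 0.0380;  (1·δh/h)² = (1×0.0614)² = 0.00377
δV/V = √(0.0417) = 0.204
V = 198.7 cm^3, so δV = 0.204 × 198.7 = 40.6 cm^3.

40.6 cm^3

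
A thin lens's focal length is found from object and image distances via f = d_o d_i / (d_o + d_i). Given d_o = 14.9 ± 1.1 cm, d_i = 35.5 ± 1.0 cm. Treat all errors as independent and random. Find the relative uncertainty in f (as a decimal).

0.0527

∂f/∂d_o = (d_i/(d_o+d_i))² = 0.496;  ∂f/∂d_i = (d_o/(d_o+d_i))² = 0.0874
δf = √((∂f/∂d_o · δd_o)² + (∂f/∂d_i · δd_i)²) = √(0.298 + 0.00764) = 0.553 cm
f = 10.5 cm, so δf/f = 0.553/10.5 = 0.0527.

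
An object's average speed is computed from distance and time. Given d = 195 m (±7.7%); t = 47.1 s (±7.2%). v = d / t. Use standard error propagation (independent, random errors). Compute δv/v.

Since v is a product/quotient, work with relative uncertainties:
  (1·δd/d)² = (1×0.0770)² = 0.00593;  (-1·δt/t)² = (-1×0.0720)² = 0.00518
δv/v = √(0.0111) = 0.105

0.105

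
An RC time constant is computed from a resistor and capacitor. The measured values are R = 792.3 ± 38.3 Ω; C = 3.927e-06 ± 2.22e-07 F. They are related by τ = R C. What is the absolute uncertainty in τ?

Products/powers → add relative errors in quadrature, weighted by exponent:
  (1·δR/R)² = (1×0.0483)² = 0.00234;  (1·δC/C)² = (1×0.0565)² = 0.00320
δτ/τ = √(0.00553) = 0.0744
τ = 0.003111 s, so δτ = 0.0744 × 0.003111 = 0.000231 s.

0.000231 s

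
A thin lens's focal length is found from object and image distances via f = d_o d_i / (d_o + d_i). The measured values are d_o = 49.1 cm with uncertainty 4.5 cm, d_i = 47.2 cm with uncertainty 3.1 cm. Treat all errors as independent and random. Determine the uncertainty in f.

∂f/∂d_o = (d_i/(d_o+d_i))² = 0.240;  ∂f/∂d_i = (d_o/(d_o+d_i))² = 0.260
δf = √((∂f/∂d_o · δd_o)² + (∂f/∂d_i · δd_i)²) = √(1.17 + 0.649) = 1.35 cm

1.35 cm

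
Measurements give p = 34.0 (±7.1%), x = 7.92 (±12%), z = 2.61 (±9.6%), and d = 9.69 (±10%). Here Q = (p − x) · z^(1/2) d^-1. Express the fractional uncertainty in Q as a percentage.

14.9%

Let u = p − x = 26.1. δu = √(δp² + δx²) = √(5.83 + 0.903) = 2.59, so δu/u = 0.0995.
Q is then a monomial in u, z, d:
δQ/Q = √((δu/u)² + (½·δz/z)² + (-1·δd/d)²) = √(0.00990 + 0.00230 + 0.0100) = 0.149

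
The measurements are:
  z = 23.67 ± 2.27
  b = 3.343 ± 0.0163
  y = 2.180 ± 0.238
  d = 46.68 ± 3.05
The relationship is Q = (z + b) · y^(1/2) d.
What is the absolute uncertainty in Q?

223

Let u = z + b = 27.01. δu = √(δz² + δb²) = √(5.15 + 0.000266) = 2.27, so δu/u = 0.0840.
Q is then a monomial in u, y, d:
δQ/Q = √((δu/u)² + (½·δy/y)² + (1·δd/d)²) = √(0.00706 + 0.00298 + 0.00427) = 0.120
Q = 1862, so δQ = 0.120 × 1862 = 223.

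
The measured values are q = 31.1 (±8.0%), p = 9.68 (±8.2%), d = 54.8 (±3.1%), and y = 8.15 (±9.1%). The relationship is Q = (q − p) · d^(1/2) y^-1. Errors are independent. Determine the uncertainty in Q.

2.98

Let u = q − p = 21.4. δu = √(δq² + δp²) = √(6.19 + 0.630) = 2.61, so δu/u = 0.122.
Q is then a monomial in u, d, y:
δQ/Q = √((δu/u)² + (½·δd/d)² + (-1·δy/y)²) = √(0.0149 + 0.000240 + 0.00828) = 0.153
Q = 19.5, so δQ = 0.153 × 19.5 = 2.98.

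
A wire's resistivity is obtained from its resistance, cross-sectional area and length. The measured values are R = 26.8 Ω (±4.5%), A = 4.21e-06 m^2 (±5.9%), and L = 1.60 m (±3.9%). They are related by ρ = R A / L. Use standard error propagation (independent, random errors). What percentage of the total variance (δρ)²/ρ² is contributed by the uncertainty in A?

49.5%

(δρ/ρ)² = (1·δR/R)² + (1·δA/A)² + (-1·δL/L)²
  R term: (1×0.0450)² = 0.00202
  A term: (1×0.0590)² = 0.00348
  L term: (-1×0.0390)² = 0.00152
Total = 0.00703. Share from A = 0.00348/0.00703 = 0.495.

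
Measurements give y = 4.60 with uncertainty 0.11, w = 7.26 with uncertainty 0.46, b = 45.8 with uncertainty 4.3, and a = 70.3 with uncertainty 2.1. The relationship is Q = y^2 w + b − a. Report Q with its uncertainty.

129 ± 13.1

Let p = y^2·w = 154. δp/p = √((2·δy/y)² + (1·δw/w)²) = √(0.00229 + 0.00401) = 0.0794, so δp = 12.2.
Q = p + b − a: δQ = √(δp² + δb² + δa²) = √(149 + 18.5 + 4.41) = 13.1
Q = 129.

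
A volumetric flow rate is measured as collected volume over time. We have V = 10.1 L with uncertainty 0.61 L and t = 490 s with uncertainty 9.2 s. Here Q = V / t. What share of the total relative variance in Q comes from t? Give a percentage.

8.81%

(δQ/Q)² = (1·δV/V)² + (-1·δt/t)²
  V term: (1×0.0604)² = 0.00365
  t term: (-1×0.0188)² = 0.000353
Total = 0.00400. Share from t = 0.000353/0.00400 = 0.0881.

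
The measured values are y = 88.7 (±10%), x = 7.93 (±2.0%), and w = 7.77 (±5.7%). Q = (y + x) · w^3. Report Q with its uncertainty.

Let u = y + x = 96.6. δu = √(δy² + δx²) = √(78.7 + 0.0252) = 8.87, so δu/u = 0.0918.
Q is then a monomial in u, w:
δQ/Q = √((δu/u)² + (3·δw/w)²) = √(0.00843 + 0.0292) = 0.194
Q = 45300, so δQ = 0.194 × 45300 = 8800.

45300 ± 8800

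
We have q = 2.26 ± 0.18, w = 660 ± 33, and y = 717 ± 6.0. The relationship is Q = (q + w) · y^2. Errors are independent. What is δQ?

Let u = q + w = 662. δu = √(δq² + δw²) = √(0.0324 + 1090) = 33.0, so δu/u = 0.0498.
Q is then a monomial in u, y:
δQ/Q = √((δu/u)² + (2·δy/y)²) = √(0.00248 + 0.000280) = 0.0526
Q = 3.4e+08, so δQ = 0.0526 × 3.4e+08 = 1.79e+07.

1.79e+07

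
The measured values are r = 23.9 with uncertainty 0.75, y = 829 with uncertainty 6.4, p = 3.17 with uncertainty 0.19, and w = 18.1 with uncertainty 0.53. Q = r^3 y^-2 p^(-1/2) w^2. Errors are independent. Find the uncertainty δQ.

0.424

For a monomial Q ∝ r^3, y^-2, p^(-1/2), w^2, fractional errors add in quadrature:
  (3·δr/r)² = (3×0.0314)² = 0.00886;  (-2·δy/y)² = (-2×0.00772)² = 0.000238;  (−½·δp/p)² = (-0.5×0.0599)² = 0.000898;  (2·δw/w)² = (2×0.0293)² = 0.00343
δQ/Q = √(0.0134) = 0.116
Q = 3.66, so δQ = 0.116 × 3.66 = 0.424.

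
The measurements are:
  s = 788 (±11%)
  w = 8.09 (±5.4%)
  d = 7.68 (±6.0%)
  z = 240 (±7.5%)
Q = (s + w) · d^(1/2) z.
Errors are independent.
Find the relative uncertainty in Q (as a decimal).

0.136

Let u = s + w = 796. δu = √(δs² + δw²) = √(7510 + 0.191) = 86.7, so δu/u = 0.109.
Q is then a monomial in u, d, z:
δQ/Q = √((δu/u)² + (½·δd/d)² + (1·δz/z)²) = √(0.0119 + 0.000900 + 0.00562) = 0.136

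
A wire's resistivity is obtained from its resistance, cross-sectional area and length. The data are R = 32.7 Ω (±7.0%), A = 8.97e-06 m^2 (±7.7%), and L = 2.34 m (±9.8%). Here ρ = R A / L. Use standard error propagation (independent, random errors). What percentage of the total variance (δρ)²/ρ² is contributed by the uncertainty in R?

(δρ/ρ)² = (1·δR/R)² + (1·δA/A)² + (-1·δL/L)²
  R term: (1×0.0700)² = 0.00490
  A term: (1×0.0770)² = 0.00593
  L term: (-1×0.0980)² = 0.00960
Total = 0.0204. Share from R = 0.00490/0.0204 = 0.240.

24.0%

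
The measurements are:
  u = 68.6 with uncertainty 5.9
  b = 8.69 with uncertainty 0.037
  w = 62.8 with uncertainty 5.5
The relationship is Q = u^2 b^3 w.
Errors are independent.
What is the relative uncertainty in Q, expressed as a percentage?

19.3%

Products/powers → add relative errors in quadrature, weighted by exponent:
  (2·δu/u)² = (2×0.0860)² = 0.0296;  (3·δb/b)² = (3×0.00426)² = 0.000163;  (1·δw/w)² = (1×0.0876)² = 0.00767
δQ/Q = √(0.0374) = 0.193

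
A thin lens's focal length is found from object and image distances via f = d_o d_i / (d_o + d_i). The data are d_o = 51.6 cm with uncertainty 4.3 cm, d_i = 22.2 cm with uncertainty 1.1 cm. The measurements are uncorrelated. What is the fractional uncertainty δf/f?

0.0428

∂f/∂d_o = (d_i/(d_o+d_i))² = 0.0905;  ∂f/∂d_i = (d_o/(d_o+d_i))² = 0.489
δf = √((∂f/∂d_o · δd_o)² + (∂f/∂d_i · δd_i)²) = √(0.151 + 0.289) = 0.664 cm
f = 15.5 cm, so δf/f = 0.664/15.5 = 0.0428.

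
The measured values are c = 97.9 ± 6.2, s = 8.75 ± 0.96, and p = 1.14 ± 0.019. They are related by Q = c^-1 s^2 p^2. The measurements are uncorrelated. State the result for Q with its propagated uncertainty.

1.02 ± 0.235

Since Q is a product/quotient, work with relative uncertainties:
  (-1·δc/c)² = (-1×0.0633)² = 0.00401;  (2·δs/s)² = (2×0.110)² = 0.0481;  (2·δp/p)² = (2×0.0167)² = 0.00111
δQ/Q = √(0.0533) = 0.231
Q = 1.02, so δQ = 0.231 × 1.02 = 0.235.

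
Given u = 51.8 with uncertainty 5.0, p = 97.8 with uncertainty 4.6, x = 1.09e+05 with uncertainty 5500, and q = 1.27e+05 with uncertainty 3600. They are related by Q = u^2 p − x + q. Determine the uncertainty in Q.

52600

Let w = u^2·p = 2.62e+05. δw/w = √((2·δu/u)² + (1·δp/p)²) = √(0.0373 + 0.00221) = 0.199, so δw = 52100.
Q = w − x + q: δQ = √(δw² + δx² + δq²) = √(2.72e+09 + 3.02e+07 + 1.3e+07) = 52600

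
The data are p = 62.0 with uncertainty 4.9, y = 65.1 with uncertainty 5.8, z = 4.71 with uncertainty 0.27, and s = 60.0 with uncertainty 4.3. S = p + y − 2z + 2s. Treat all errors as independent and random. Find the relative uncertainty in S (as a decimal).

0.0483

Each term contributes (cᵢ δxᵢ)² to (δS)²:
  (δp)² = 24.0;  (δy)² = 33.6;  (2·δz)² = 0.292;  (2·δs)² = 74.0
δS = √(132) = 11.5
S = 238, so δS/S = 11.5/238 = 0.0483.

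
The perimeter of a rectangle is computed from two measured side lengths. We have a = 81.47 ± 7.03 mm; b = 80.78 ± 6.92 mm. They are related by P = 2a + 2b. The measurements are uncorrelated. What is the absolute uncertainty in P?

19.7 mm

For a sum/difference, combine absolute errors in quadrature:
  (2·δa)² = 198;  (2·δb)² = 192
δP = √(389) = 19.7 mm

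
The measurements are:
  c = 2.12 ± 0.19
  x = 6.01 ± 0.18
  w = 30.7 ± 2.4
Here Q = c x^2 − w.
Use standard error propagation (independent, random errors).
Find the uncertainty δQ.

8.60

Let p = c·x^2 = 76.6. δp/p = √((1·δc/c)² + (2·δx/x)²) = √(0.00803 + 0.00359) = 0.108, so δp = 8.25.
Q = p − w: δQ = √(δp² + δw²) = √(68.1 + 5.76) = 8.60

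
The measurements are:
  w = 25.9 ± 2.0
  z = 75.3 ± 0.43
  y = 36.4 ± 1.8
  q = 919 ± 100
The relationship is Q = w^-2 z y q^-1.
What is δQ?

0.000869

Relative error in a monomial: (δQ/Q)² = Σ (nᵢ · δxᵢ/xᵢ)².
  (-2·δw/w)² = (-2×0.0772)² = 0.0239;  (1·δz/z)² = (1×0.00571)² = 3.26e-05;  (1·δy/y)² = (1×0.0495)² = 0.00245;  (-1·δq/q)² = (-1×0.109)² = 0.0118
δQ/Q = √(0.0382) = 0.195
Q = 0.00445, so δQ = 0.195 × 0.00445 = 0.000869.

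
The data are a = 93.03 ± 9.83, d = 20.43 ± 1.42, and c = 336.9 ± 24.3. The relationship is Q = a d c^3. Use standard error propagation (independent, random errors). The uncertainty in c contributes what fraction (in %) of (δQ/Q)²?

74.5%

(δQ/Q)² = (1·δa/a)² + (1·δd/d)² + (3·δc/c)²
  a term: (1×0.106)² = 0.0112
  d term: (1×0.0695)² = 0.00483
  c term: (3×0.0721)² = 0.0468
Total = 0.0628. Share from c = 0.0468/0.0628 = 0.745.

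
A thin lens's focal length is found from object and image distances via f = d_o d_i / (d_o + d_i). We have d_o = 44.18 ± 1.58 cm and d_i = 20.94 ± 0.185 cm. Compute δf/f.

0.0130

∂f/∂d_o = (d_i/(d_o+d_i))² = 0.103;  ∂f/∂d_i = (d_o/(d_o+d_i))² = 0.460
δf = √((∂f/∂d_o · δd_o)² + (∂f/∂d_i · δd_i)²) = √(0.0267 + 0.00725) = 0.184 cm
f = 14.21 cm, so δf/f = 0.184/14.21 = 0.0130.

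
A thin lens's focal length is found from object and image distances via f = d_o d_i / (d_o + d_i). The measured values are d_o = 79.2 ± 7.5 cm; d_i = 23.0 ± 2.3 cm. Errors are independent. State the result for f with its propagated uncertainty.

∂f/∂d_o = (d_i/(d_o+d_i))² = 0.0506;  ∂f/∂d_i = (d_o/(d_o+d_i))² = 0.601
δf = √((∂f/∂d_o · δd_o)² + (∂f/∂d_i · δd_i)²) = √(0.144 + 1.91) = 1.43 cm
f = 17.8 cm.

17.8 ± 1.43 cm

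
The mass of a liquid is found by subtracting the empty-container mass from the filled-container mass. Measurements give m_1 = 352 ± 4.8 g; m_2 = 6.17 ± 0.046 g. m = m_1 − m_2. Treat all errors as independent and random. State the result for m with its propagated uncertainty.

Each term contributes (cᵢ δxᵢ)² to (δm)²:
  (δm_1)² = 23.0;  (δm_2)² = 0.00212
δm = √(23.0) = 4.80 g
m = 346 g.

346 ± 4.80 g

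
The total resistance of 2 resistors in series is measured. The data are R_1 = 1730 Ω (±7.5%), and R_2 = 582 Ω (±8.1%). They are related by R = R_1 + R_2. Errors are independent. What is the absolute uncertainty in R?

138 Ω

R is a linear combination, so absolute uncertainties add in quadrature:
  (δR_1)² = 16800;  (δR_2)² = 2220
δR = √(19100) = 138 Ω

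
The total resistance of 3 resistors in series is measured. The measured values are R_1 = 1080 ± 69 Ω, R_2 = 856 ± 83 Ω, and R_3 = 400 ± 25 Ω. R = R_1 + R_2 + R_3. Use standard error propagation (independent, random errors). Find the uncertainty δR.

111 Ω

Sums and differences: (δR)² = Σ (cᵢ δxᵢ)².
  (δR_1)² = 4760;  (δR_2)² = 6890;  (δR_3)² = 625
δR = √(12300) = 111 Ω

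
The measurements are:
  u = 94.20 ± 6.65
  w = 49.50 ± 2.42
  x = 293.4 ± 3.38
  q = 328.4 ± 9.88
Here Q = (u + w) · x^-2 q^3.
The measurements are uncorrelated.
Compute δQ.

6230

Let h = u + w = 143.7. δh = √(δu² + δw²) = √(44.2 + 5.86) = 7.08, so δh/h = 0.0492.
Q is then a monomial in h, x, q:
δQ/Q = √((δh/h)² + (-2·δx/x)² + (3·δq/q)²) = √(0.00243 + 0.000531 + 0.00815) = 0.105
Q = 59120, so δQ = 0.105 × 59120 = 6230.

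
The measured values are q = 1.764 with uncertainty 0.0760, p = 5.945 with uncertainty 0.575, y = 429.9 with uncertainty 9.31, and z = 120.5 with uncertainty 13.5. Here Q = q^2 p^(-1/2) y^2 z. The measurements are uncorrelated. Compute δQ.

Products/powers → add relative errors in quadrature, weighted by exponent:
  (2·δq/q)² = (2×0.0431)² = 0.00742;  (−½·δp/p)² = (-0.5×0.0967)² = 0.00234;  (2·δy/y)² = (2×0.0217)² = 0.00188;  (1·δz/z)² = (1×0.112)² = 0.0126
δQ/Q = √(0.0242) = 0.156
Q = 2.842e+07, so δQ = 0.156 × 2.842e+07 = 4.42e+06.

4.42e+06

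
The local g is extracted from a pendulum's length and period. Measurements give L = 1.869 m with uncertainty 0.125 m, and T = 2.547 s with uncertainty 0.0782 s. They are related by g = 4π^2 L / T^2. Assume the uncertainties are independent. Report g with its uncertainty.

11.37 ± 1.03 m/s^2

Products/powers → add relative errors in quadrature, weighted by exponent:
  (1·δL/L)² = (1×0.0669)² = 0.00447;  (-2·δT/T)² = (-2×0.0307)² = 0.00377
δg/g = √(0.00824) = 0.0908
g = 11.37 m/s^2, so δg = 0.0908 × 11.37 = 1.03 m/s^2.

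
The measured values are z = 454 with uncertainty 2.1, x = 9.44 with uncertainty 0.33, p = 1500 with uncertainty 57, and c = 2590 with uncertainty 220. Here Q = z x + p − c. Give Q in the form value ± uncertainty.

Let w = z·x = 4290. δw/w = √((1·δz/z)² + (1·δx/x)²) = √(2.14e-05 + 0.00122) = 0.0353, so δw = 151.
Q = w + p − c: δQ = √(δw² + δp² + δc²) = √(22800 + 3250 + 48400) = 273
Q = 3200.

3200 ± 273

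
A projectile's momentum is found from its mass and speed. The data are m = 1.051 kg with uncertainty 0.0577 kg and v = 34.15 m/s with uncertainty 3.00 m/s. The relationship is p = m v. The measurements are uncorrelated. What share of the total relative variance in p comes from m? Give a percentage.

28.1%

(δp/p)² = (1·δm/m)² + (1·δv/v)²
  m term: (1×0.0549)² = 0.00301
  v term: (1×0.0878)² = 0.00772
Total = 0.0107. Share from m = 0.00301/0.0107 = 0.281.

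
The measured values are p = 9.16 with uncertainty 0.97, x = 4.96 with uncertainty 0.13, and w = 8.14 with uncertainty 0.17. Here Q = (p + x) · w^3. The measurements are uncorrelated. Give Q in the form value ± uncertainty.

7620 ± 712

Let u = p + x = 14.1. δu = √(δp² + δx²) = √(0.941 + 0.0169) = 0.979, so δu/u = 0.0693.
Q is then a monomial in u, w:
δQ/Q = √((δu/u)² + (3·δw/w)²) = √(0.00480 + 0.00393) = 0.0934
Q = 7620, so δQ = 0.0934 × 7620 = 712.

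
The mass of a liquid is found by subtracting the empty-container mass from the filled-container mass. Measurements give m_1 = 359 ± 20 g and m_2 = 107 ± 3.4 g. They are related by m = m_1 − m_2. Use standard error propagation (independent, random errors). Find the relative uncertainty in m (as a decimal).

Absolute uncertainties add in quadrature for a linear combination:
  (δm_1)² = 400;  (δm_2)² = 11.6
δm = √(412) = 20.3 g
m = 252 g, so δm/m = 20.3/252 = 0.0805.

0.0805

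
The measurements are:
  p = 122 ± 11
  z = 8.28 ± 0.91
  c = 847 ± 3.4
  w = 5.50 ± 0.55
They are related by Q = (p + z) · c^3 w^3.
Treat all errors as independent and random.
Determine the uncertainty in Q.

Let u = p + z = 130. δu = √(δp² + δz²) = √(121 + 0.828) = 11.0, so δu/u = 0.0847.
Q is then a monomial in u, c, w:
δQ/Q = √((δu/u)² + (3·δc/c)² + (3·δw/w)²) = √(0.00718 + 0.000145 + 0.0900) = 0.312
Q = 1.32e+13, so δQ = 0.312 × 1.32e+13 = 4.11e+12.

4.11e+12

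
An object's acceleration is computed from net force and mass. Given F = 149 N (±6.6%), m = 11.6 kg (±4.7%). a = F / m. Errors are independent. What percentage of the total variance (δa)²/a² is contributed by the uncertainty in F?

(δa/a)² = (1·δF/F)² + (-1·δm/m)²
  F term: (1×0.0660)² = 0.00436
  m term: (-1×0.0470)² = 0.00221
Total = 0.00657. Share from F = 0.00436/0.00657 = 0.664.

66.4%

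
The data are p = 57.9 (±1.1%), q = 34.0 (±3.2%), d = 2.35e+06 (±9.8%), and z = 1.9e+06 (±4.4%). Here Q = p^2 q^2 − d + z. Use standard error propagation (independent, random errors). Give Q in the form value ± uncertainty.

(3.43 ± 0.359) × 10^6

Let w = p^2·q^2 = 3.88e+06. δw/w = √((2·δp/p)² + (2·δq/q)²) = √(0.000484 + 0.00410) = 0.0677, so δw = 2.62e+05.
Q = w − d + z: δQ = √(δw² + δd² + δz²) = √(6.88e+10 + 5.3e+10 + 6.99e+09) = 3.59e+05
Q = 3.43e+06.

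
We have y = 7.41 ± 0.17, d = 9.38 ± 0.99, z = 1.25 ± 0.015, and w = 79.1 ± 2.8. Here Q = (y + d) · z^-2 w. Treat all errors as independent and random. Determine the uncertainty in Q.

62.5

Let u = y + d = 16.8. δu = √(δy² + δd²) = √(0.0289 + 0.980) = 1.00, so δu/u = 0.0598.
Q is then a monomial in u, z, w:
δQ/Q = √((δu/u)² + (-2·δz/z)² + (1·δw/w)²) = √(0.00358 + 0.000576 + 0.00125) = 0.0735
Q = 850, so δQ = 0.0735 × 850 = 62.5.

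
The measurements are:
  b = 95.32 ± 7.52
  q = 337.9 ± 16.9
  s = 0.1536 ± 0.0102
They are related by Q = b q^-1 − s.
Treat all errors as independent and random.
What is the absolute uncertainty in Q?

0.0283

Let p = b·q^-1 = 0.2821. δp/p = √((1·δb/b)² + (-1·δq/q)²) = √(0.00622 + 0.00250) = 0.0934, so δp = 0.0264.
Q = p − s: δQ = √(δp² + δs²) = √(0.000694 + 0.000104) = 0.0283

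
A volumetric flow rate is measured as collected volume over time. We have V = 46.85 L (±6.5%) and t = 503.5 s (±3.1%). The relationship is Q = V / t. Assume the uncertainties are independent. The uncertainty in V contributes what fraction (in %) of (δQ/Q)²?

(δQ/Q)² = (1·δV/V)² + (-1·δt/t)²
  V term: (1×0.0650)² = 0.00423
  t term: (-1×0.0310)² = 0.000961
Total = 0.00519. Share from V = 0.00423/0.00519 = 0.815.

81.5%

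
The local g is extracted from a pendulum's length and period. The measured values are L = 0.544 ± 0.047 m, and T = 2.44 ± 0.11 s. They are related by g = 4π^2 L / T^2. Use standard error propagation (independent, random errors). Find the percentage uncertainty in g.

12.5%

Products/powers → add relative errors in quadrature, weighted by exponent:
  (1·δL/L)² = (1×0.0864)² = 0.00746;  (-2·δT/T)² = (-2×0.0451)² = 0.00813
δg/g = √(0.0156) = 0.125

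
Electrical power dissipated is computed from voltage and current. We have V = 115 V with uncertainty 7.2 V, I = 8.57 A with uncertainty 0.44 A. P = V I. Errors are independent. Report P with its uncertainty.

Since P is a product/quotient, work with relative uncertainties:
  (1·δV/V)² = (1×0.0626)² = 0.00392;  (1·δI/I)² = (1×0.0513)² = 0.00264
δP/P = √(0.00656) = 0.0810
P = 986 W, so δP = 0.0810 × 986 = 79.8 W.

986 ± 79.8 W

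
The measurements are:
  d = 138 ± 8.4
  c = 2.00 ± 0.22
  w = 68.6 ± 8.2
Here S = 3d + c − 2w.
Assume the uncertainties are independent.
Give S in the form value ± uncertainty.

279 ± 30.1

Sums and differences: (δS)² = Σ (cᵢ δxᵢ)².
  (3·δd)² = 635;  (δc)² = 0.0484;  (2·δw)² = 269
δS = √(904) = 30.1
S = 279.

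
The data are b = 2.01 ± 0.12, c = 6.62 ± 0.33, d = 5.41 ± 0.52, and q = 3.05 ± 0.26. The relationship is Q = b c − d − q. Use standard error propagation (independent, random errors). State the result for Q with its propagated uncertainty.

Let p = b·c = 13.3. δp/p = √((1·δb/b)² + (1·δc/c)²) = √(0.00356 + 0.00248) = 0.0778, so δp = 1.03.
Q = p − d − q: δQ = √(δp² + δd² + δq²) = √(1.07 + 0.270 + 0.0676) = 1.19
Q = 4.85.

4.85 ± 1.19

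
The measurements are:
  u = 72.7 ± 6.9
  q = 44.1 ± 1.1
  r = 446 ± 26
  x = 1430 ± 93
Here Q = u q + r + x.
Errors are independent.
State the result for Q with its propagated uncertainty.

Let p = u·q = 3210. δp/p = √((1·δu/u)² + (1·δq/q)²) = √(0.00901 + 0.000622) = 0.0981, so δp = 315.
Q = p + r + x: δQ = √(δp² + δr² + δx²) = √(99000 + 676 + 8650) = 329
Q = 5080.

5080 ± 329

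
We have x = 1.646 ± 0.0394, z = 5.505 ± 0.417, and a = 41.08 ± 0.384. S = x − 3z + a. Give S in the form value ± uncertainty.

26.21 ± 1.31

For a sum/difference, combine absolute errors in quadrature:
  (δx)² = 0.00155;  (3·δz)² = 1.57;  (δa)² = 0.147
δS = √(1.71) = 1.31
S = 26.21.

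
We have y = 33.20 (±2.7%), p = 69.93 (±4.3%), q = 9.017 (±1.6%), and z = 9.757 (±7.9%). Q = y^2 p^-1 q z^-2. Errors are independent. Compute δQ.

0.259

Relative error in a monomial: (δQ/Q)² = Σ (nᵢ · δxᵢ/xᵢ)².
  (2·δy/y)² = (2×0.0270)² = 0.00292;  (-1·δp/p)² = (-1×0.0430)² = 0.00185;  (1·δq/q)² = (1×0.0160)² = 0.000256;  (-2·δz/z)² = (-2×0.0790)² = 0.0250
δQ/Q = √(0.0300) = 0.173
Q = 1.493, so δQ = 0.173 × 1.493 = 0.259.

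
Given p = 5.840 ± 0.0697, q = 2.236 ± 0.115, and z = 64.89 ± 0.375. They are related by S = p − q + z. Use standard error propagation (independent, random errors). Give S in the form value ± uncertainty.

68.49 ± 0.398

Each term contributes (cᵢ δxᵢ)² to (δS)²:
  (δp)² = 0.00486;  (δq)² = 0.0132;  (δz)² = 0.141
δS = √(0.159) = 0.398
S = 68.49.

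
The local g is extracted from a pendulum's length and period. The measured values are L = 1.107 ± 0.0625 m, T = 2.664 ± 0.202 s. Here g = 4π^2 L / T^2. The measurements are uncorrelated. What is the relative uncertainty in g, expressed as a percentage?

16.2%

Since g is a product/quotient, work with relative uncertainties:
  (1·δL/L)² = (1×0.0565)² = 0.00319;  (-2·δT/T)² = (-2×0.0758)² = 0.0230
δg/g = √(0.0262) = 0.162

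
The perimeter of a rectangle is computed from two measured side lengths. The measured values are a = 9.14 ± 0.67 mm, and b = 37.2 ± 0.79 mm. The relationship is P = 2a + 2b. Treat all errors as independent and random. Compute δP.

Absolute uncertainties add in quadrature for a linear combination:
  (2·δa)² = 1.80;  (2·δb)² = 2.50
δP = √(4.29) = 2.07 mm

2.07 mm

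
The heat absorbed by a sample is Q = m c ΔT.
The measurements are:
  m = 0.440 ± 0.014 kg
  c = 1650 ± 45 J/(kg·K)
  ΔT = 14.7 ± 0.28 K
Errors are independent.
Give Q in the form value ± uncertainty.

10700 ± 491 J

Relative error in a monomial: (δQ/Q)² = Σ (nᵢ · δxᵢ/xᵢ)².
  (1·δm/m)² = (1×0.0318)² = 0.00101;  (1·δc/c)² = (1×0.0273)² = 0.000744;  (1·δΔT/ΔT)² = (1×0.0190)² = 0.000363
δQ/Q = √(0.00212) = 0.0460
Q = 10700 J, so δQ = 0.0460 × 10700 = 491 J.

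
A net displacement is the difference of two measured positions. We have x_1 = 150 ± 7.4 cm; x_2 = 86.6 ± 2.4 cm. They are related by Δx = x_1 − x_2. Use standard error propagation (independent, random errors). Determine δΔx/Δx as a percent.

Sums and differences: (δΔx)² = Σ (cᵢ δxᵢ)².
  (δx_1)² = 54.8;  (δx_2)² = 5.76
δΔx = √(60.5) = 7.78 cm
Δx = 63.4 cm, so δΔx/Δx = 7.78/63.4 = 0.123.

12.3%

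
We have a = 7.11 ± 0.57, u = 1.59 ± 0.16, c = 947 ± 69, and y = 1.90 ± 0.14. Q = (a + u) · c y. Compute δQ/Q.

0.124

Let w = a + u = 8.70. δw = √(δa² + δu²) = √(0.325 + 0.0256) = 0.592, so δw/w = 0.0680.
Q is then a monomial in w, c, y:
δQ/Q = √((δw/w)² + (1·δc/c)² + (1·δy/y)²) = √(0.00463 + 0.00531 + 0.00543) = 0.124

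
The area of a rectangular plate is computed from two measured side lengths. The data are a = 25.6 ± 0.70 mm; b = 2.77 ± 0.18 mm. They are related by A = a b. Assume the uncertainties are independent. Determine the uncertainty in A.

5.00 mm^2

For a monomial A ∝ a, b, fractional errors add in quadrature:
  (1·δa/a)² = (1×0.0273)² = 0.000748;  (1·δb/b)² = (1×0.0650)² = 0.00422
δA/A = √(0.00497) = 0.0705
A = 70.9 mm^2, so δA = 0.0705 × 70.9 = 5.00 mm^2.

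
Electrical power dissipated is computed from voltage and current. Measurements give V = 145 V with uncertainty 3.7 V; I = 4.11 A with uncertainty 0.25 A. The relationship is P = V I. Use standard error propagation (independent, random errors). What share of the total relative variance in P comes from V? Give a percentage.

15.0%

(δP/P)² = (1·δV/V)² + (1·δI/I)²
  V term: (1×0.0255)² = 0.000651
  I term: (1×0.0608)² = 0.00370
Total = 0.00435. Share from V = 0.000651/0.00435 = 0.150.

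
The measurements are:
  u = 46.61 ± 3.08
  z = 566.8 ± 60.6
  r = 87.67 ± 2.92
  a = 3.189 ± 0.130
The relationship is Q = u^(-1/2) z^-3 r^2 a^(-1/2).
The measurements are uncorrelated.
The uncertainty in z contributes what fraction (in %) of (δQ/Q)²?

94.5%

(δQ/Q)² = (−½·δu/u)² + (-3·δz/z)² + (2·δr/r)² + (−½·δa/a)²
  u term: (-0.5×0.0661)² = 0.00109
  z term: (-3×0.107)² = 0.103
  r term: (2×0.0333)² = 0.00444
  a term: (-0.5×0.0408)² = 0.000415
Total = 0.109. Share from z = 0.103/0.109 = 0.945.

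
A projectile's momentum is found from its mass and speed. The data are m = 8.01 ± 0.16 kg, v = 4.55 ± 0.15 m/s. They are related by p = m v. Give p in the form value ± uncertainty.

Relative error in a monomial: (δp/p)² = Σ (nᵢ · δxᵢ/xᵢ)².
  (1·δm/m)² = (1×0.0200)² = 0.000399;  (1·δv/v)² = (1×0.0330)² = 0.00109
δp/p = √(0.00149) = 0.0385
p = 36.4 kg·m/s, so δp = 0.0385 × 36.4 = 1.40 kg·m/s.

36.4 ± 1.40 kg·m/s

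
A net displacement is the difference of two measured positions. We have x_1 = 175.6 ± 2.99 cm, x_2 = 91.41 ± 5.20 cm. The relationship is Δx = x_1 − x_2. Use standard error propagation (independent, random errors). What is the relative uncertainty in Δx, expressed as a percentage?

7.12%

Sums and differences: (δΔx)² = Σ (cᵢ δxᵢ)².
  (δx_1)² = 8.94;  (δx_2)² = 27.0
δΔx = √(36.0) = 6.00 cm
Δx = 84.19 cm, so δΔx/Δx = 6.00/84.19 = 0.0712.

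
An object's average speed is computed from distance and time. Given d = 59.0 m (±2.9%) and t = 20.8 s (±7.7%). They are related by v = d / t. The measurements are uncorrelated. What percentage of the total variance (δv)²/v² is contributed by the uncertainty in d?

12.4%

(δv/v)² = (1·δd/d)² + (-1·δt/t)²
  d term: (1×0.0290)² = 0.000841
  t term: (-1×0.0770)² = 0.00593
Total = 0.00677. Share from d = 0.000841/0.00677 = 0.124.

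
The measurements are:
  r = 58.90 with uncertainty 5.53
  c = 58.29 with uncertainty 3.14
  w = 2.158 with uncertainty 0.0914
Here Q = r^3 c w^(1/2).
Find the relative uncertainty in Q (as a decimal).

0.288

Q is a product of powers, so relative uncertainties combine in quadrature:
  (3·δr/r)² = (3×0.0939)² = 0.0793;  (1·δc/c)² = (1×0.0539)² = 0.00290;  (½·δw/w)² = (0.5×0.0424)² = 0.000448
δQ/Q = √(0.0827) = 0.288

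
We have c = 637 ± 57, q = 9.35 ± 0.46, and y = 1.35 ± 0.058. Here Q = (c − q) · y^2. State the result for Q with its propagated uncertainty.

1140 ± 143

Let u = c − q = 628. δu = √(δc² + δq²) = √(3250 + 0.212) = 57.0, so δu/u = 0.0908.
Q is then a monomial in u, y:
δQ/Q = √((δu/u)² + (2·δy/y)²) = √(0.00825 + 0.00738) = 0.125
Q = 1140, so δQ = 0.125 × 1140 = 143.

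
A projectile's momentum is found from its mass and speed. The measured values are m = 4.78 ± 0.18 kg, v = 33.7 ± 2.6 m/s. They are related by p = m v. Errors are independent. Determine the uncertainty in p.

13.8 kg·m/s

Products/powers → add relative errors in quadrature, weighted by exponent:
  (1·δm/m)² = (1×0.0377)² = 0.00142;  (1·δv/v)² = (1×0.0772)² = 0.00595
δp/p = √(0.00737) = 0.0859
p = 161 kg·m/s, so δp = 0.0859 × 161 = 13.8 kg·m/s.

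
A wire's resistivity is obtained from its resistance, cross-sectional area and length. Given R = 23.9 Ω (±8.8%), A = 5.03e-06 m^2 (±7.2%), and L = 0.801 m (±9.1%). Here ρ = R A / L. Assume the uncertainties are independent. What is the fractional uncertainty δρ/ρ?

0.146

Since ρ is a product/quotient, work with relative uncertainties:
  (1·δR/R)² = (1×0.0880)² = 0.00774;  (1·δA/A)² = (1×0.0720)² = 0.00518;  (-1·δL/L)² = (-1×0.0910)² = 0.00828
δρ/ρ = √(0.0212) = 0.146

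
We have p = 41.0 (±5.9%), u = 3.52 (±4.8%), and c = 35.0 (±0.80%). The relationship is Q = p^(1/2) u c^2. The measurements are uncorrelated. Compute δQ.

Since Q is a product/quotient, work with relative uncertainties:
  (½·δp/p)² = (0.5×0.0590)² = 0.000870;  (1·δu/u)² = (1×0.0480)² = 0.00230;  (2·δc/c)² = (2×0.00800)² = 0.000256
δQ/Q = √(0.00343) = 0.0586
Q = 27600, so δQ = 0.0586 × 27600 = 1620.

1620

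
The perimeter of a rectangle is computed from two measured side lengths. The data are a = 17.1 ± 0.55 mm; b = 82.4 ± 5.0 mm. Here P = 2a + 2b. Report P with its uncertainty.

Each term contributes (cᵢ δxᵢ)² to (δP)²:
  (2·δa)² = 1.21;  (2·δb)² = 100
δP = √(101) = 10.1 mm
P = 199 mm.

199 ± 10.1 mm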